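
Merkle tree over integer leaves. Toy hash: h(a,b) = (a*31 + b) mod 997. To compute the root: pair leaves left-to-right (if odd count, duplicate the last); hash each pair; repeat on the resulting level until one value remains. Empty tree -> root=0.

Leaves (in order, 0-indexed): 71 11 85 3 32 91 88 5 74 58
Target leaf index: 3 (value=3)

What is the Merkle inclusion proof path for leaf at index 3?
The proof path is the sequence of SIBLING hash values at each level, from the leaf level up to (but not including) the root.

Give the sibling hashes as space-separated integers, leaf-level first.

Answer: 85 218 414 693

Derivation:
L0 (leaves): [71, 11, 85, 3, 32, 91, 88, 5, 74, 58], target index=3
L1: h(71,11)=(71*31+11)%997=218 [pair 0] h(85,3)=(85*31+3)%997=644 [pair 1] h(32,91)=(32*31+91)%997=86 [pair 2] h(88,5)=(88*31+5)%997=739 [pair 3] h(74,58)=(74*31+58)%997=358 [pair 4] -> [218, 644, 86, 739, 358]
  Sibling for proof at L0: 85
L2: h(218,644)=(218*31+644)%997=423 [pair 0] h(86,739)=(86*31+739)%997=414 [pair 1] h(358,358)=(358*31+358)%997=489 [pair 2] -> [423, 414, 489]
  Sibling for proof at L1: 218
L3: h(423,414)=(423*31+414)%997=566 [pair 0] h(489,489)=(489*31+489)%997=693 [pair 1] -> [566, 693]
  Sibling for proof at L2: 414
L4: h(566,693)=(566*31+693)%997=293 [pair 0] -> [293]
  Sibling for proof at L3: 693
Root: 293
Proof path (sibling hashes from leaf to root): [85, 218, 414, 693]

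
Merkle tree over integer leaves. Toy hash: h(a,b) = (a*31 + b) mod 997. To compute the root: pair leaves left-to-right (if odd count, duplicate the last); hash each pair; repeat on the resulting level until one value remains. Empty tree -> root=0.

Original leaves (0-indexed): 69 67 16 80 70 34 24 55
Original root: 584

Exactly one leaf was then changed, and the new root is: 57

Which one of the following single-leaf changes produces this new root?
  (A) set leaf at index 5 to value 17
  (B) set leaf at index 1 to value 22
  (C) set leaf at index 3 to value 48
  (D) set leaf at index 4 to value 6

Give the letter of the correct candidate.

Answer: A

Derivation:
Original leaves: [69, 67, 16, 80, 70, 34, 24, 55]
Target new root: 57
Try each candidate change and compute the resulting root:
Candidate A: set leaf[5] = 17 -> leaves = [69, 67, 16, 80, 70, 17, 24, 55]
  L0: [69, 67, 16, 80, 70, 17, 24, 55]
  L1: h(69,67)=(69*31+67)%997=212 h(16,80)=(16*31+80)%997=576 h(70,17)=(70*31+17)%997=193 h(24,55)=(24*31+55)%997=799 -> [212, 576, 193, 799]
  L2: h(212,576)=(212*31+576)%997=169 h(193,799)=(193*31+799)%997=800 -> [169, 800]
  L3: h(169,800)=(169*31+800)%997=57 -> [57]
  root = 57 == target 57  ** MATCH **
Candidate B: set leaf[1] = 22 -> leaves = [69, 22, 16, 80, 70, 34, 24, 55]
  L0: [69, 22, 16, 80, 70, 34, 24, 55]
  L1: h(69,22)=(69*31+22)%997=167 h(16,80)=(16*31+80)%997=576 h(70,34)=(70*31+34)%997=210 h(24,55)=(24*31+55)%997=799 -> [167, 576, 210, 799]
  L2: h(167,576)=(167*31+576)%997=768 h(210,799)=(210*31+799)%997=330 -> [768, 330]
  L3: h(768,330)=(768*31+330)%997=210 -> [210]
  root = 210 != target 57
Candidate C: set leaf[3] = 48 -> leaves = [69, 67, 16, 48, 70, 34, 24, 55]
  L0: [69, 67, 16, 48, 70, 34, 24, 55]
  L1: h(69,67)=(69*31+67)%997=212 h(16,48)=(16*31+48)%997=544 h(70,34)=(70*31+34)%997=210 h(24,55)=(24*31+55)%997=799 -> [212, 544, 210, 799]
  L2: h(212,544)=(212*31+544)%997=137 h(210,799)=(210*31+799)%997=330 -> [137, 330]
  L3: h(137,330)=(137*31+330)%997=589 -> [589]
  root = 589 != target 57
Candidate D: set leaf[4] = 6 -> leaves = [69, 67, 16, 80, 6, 34, 24, 55]
  L0: [69, 67, 16, 80, 6, 34, 24, 55]
  L1: h(69,67)=(69*31+67)%997=212 h(16,80)=(16*31+80)%997=576 h(6,34)=(6*31+34)%997=220 h(24,55)=(24*31+55)%997=799 -> [212, 576, 220, 799]
  L2: h(212,576)=(212*31+576)%997=169 h(220,799)=(220*31+799)%997=640 -> [169, 640]
  L3: h(169,640)=(169*31+640)%997=894 -> [894]
  root = 894 != target 57
Candidate A produces the target root.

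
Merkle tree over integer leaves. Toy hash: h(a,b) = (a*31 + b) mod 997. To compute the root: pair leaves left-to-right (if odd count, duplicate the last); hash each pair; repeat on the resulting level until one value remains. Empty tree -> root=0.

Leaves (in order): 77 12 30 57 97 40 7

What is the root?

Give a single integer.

Answer: 31

Derivation:
L0: [77, 12, 30, 57, 97, 40, 7]
L1: h(77,12)=(77*31+12)%997=405 h(30,57)=(30*31+57)%997=987 h(97,40)=(97*31+40)%997=56 h(7,7)=(7*31+7)%997=224 -> [405, 987, 56, 224]
L2: h(405,987)=(405*31+987)%997=581 h(56,224)=(56*31+224)%997=963 -> [581, 963]
L3: h(581,963)=(581*31+963)%997=31 -> [31]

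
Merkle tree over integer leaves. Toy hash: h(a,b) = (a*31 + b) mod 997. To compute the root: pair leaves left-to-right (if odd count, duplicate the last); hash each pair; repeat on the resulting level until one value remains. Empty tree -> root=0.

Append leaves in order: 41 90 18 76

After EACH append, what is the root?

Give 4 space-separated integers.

Answer: 41 364 893 951

Derivation:
After append 41 (leaves=[41]):
  L0: [41]
  root=41
After append 90 (leaves=[41, 90]):
  L0: [41, 90]
  L1: h(41,90)=(41*31+90)%997=364 -> [364]
  root=364
After append 18 (leaves=[41, 90, 18]):
  L0: [41, 90, 18]
  L1: h(41,90)=(41*31+90)%997=364 h(18,18)=(18*31+18)%997=576 -> [364, 576]
  L2: h(364,576)=(364*31+576)%997=893 -> [893]
  root=893
After append 76 (leaves=[41, 90, 18, 76]):
  L0: [41, 90, 18, 76]
  L1: h(41,90)=(41*31+90)%997=364 h(18,76)=(18*31+76)%997=634 -> [364, 634]
  L2: h(364,634)=(364*31+634)%997=951 -> [951]
  root=951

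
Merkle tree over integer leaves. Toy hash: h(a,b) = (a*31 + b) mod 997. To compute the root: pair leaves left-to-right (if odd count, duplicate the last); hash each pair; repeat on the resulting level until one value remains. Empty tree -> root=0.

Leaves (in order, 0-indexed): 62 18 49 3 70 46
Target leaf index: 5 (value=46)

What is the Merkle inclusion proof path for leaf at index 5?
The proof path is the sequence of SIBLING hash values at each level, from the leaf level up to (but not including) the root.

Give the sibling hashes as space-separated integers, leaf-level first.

Answer: 70 222 845

Derivation:
L0 (leaves): [62, 18, 49, 3, 70, 46], target index=5
L1: h(62,18)=(62*31+18)%997=943 [pair 0] h(49,3)=(49*31+3)%997=525 [pair 1] h(70,46)=(70*31+46)%997=222 [pair 2] -> [943, 525, 222]
  Sibling for proof at L0: 70
L2: h(943,525)=(943*31+525)%997=845 [pair 0] h(222,222)=(222*31+222)%997=125 [pair 1] -> [845, 125]
  Sibling for proof at L1: 222
L3: h(845,125)=(845*31+125)%997=398 [pair 0] -> [398]
  Sibling for proof at L2: 845
Root: 398
Proof path (sibling hashes from leaf to root): [70, 222, 845]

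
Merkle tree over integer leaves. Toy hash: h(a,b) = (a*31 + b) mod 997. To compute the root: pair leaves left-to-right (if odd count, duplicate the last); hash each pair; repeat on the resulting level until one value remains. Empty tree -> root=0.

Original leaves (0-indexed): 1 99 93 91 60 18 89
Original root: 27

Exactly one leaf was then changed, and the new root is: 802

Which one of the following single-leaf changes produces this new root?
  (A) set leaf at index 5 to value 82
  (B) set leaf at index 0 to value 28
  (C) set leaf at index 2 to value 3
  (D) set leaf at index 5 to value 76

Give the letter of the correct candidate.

Original leaves: [1, 99, 93, 91, 60, 18, 89]
Target new root: 802
Try each candidate change and compute the resulting root:
Candidate A: set leaf[5] = 82 -> leaves = [1, 99, 93, 91, 60, 82, 89]
  L0: [1, 99, 93, 91, 60, 82, 89]
  L1: h(1,99)=(1*31+99)%997=130 h(93,91)=(93*31+91)%997=980 h(60,82)=(60*31+82)%997=945 h(89,89)=(89*31+89)%997=854 -> [130, 980, 945, 854]
  L2: h(130,980)=(130*31+980)%997=25 h(945,854)=(945*31+854)%997=239 -> [25, 239]
  L3: h(25,239)=(25*31+239)%997=17 -> [17]
  root = 17 != target 802
Candidate B: set leaf[0] = 28 -> leaves = [28, 99, 93, 91, 60, 18, 89]
  L0: [28, 99, 93, 91, 60, 18, 89]
  L1: h(28,99)=(28*31+99)%997=967 h(93,91)=(93*31+91)%997=980 h(60,18)=(60*31+18)%997=881 h(89,89)=(89*31+89)%997=854 -> [967, 980, 881, 854]
  L2: h(967,980)=(967*31+980)%997=50 h(881,854)=(881*31+854)%997=249 -> [50, 249]
  L3: h(50,249)=(50*31+249)%997=802 -> [802]
  root = 802 == target 802  ** MATCH **
Candidate C: set leaf[2] = 3 -> leaves = [1, 99, 3, 91, 60, 18, 89]
  L0: [1, 99, 3, 91, 60, 18, 89]
  L1: h(1,99)=(1*31+99)%997=130 h(3,91)=(3*31+91)%997=184 h(60,18)=(60*31+18)%997=881 h(89,89)=(89*31+89)%997=854 -> [130, 184, 881, 854]
  L2: h(130,184)=(130*31+184)%997=226 h(881,854)=(881*31+854)%997=249 -> [226, 249]
  L3: h(226,249)=(226*31+249)%997=276 -> [276]
  root = 276 != target 802
Candidate D: set leaf[5] = 76 -> leaves = [1, 99, 93, 91, 60, 76, 89]
  L0: [1, 99, 93, 91, 60, 76, 89]
  L1: h(1,99)=(1*31+99)%997=130 h(93,91)=(93*31+91)%997=980 h(60,76)=(60*31+76)%997=939 h(89,89)=(89*31+89)%997=854 -> [130, 980, 939, 854]
  L2: h(130,980)=(130*31+980)%997=25 h(939,854)=(939*31+854)%997=53 -> [25, 53]
  L3: h(25,53)=(25*31+53)%997=828 -> [828]
  root = 828 != target 802
Candidate B produces the target root.

Answer: B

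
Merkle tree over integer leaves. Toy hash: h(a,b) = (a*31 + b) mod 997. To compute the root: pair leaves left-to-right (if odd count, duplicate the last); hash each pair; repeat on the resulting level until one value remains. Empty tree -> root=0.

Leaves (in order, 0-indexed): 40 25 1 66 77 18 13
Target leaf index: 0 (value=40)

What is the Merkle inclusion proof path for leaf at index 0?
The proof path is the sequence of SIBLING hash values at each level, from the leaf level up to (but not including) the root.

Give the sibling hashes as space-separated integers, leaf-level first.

Answer: 25 97 196

Derivation:
L0 (leaves): [40, 25, 1, 66, 77, 18, 13], target index=0
L1: h(40,25)=(40*31+25)%997=268 [pair 0] h(1,66)=(1*31+66)%997=97 [pair 1] h(77,18)=(77*31+18)%997=411 [pair 2] h(13,13)=(13*31+13)%997=416 [pair 3] -> [268, 97, 411, 416]
  Sibling for proof at L0: 25
L2: h(268,97)=(268*31+97)%997=429 [pair 0] h(411,416)=(411*31+416)%997=196 [pair 1] -> [429, 196]
  Sibling for proof at L1: 97
L3: h(429,196)=(429*31+196)%997=534 [pair 0] -> [534]
  Sibling for proof at L2: 196
Root: 534
Proof path (sibling hashes from leaf to root): [25, 97, 196]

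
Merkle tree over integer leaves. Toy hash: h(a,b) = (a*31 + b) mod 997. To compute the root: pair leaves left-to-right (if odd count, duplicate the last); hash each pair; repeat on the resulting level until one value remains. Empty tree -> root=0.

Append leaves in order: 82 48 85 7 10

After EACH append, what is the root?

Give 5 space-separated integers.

After append 82 (leaves=[82]):
  L0: [82]
  root=82
After append 48 (leaves=[82, 48]):
  L0: [82, 48]
  L1: h(82,48)=(82*31+48)%997=596 -> [596]
  root=596
After append 85 (leaves=[82, 48, 85]):
  L0: [82, 48, 85]
  L1: h(82,48)=(82*31+48)%997=596 h(85,85)=(85*31+85)%997=726 -> [596, 726]
  L2: h(596,726)=(596*31+726)%997=259 -> [259]
  root=259
After append 7 (leaves=[82, 48, 85, 7]):
  L0: [82, 48, 85, 7]
  L1: h(82,48)=(82*31+48)%997=596 h(85,7)=(85*31+7)%997=648 -> [596, 648]
  L2: h(596,648)=(596*31+648)%997=181 -> [181]
  root=181
After append 10 (leaves=[82, 48, 85, 7, 10]):
  L0: [82, 48, 85, 7, 10]
  L1: h(82,48)=(82*31+48)%997=596 h(85,7)=(85*31+7)%997=648 h(10,10)=(10*31+10)%997=320 -> [596, 648, 320]
  L2: h(596,648)=(596*31+648)%997=181 h(320,320)=(320*31+320)%997=270 -> [181, 270]
  L3: h(181,270)=(181*31+270)%997=896 -> [896]
  root=896

Answer: 82 596 259 181 896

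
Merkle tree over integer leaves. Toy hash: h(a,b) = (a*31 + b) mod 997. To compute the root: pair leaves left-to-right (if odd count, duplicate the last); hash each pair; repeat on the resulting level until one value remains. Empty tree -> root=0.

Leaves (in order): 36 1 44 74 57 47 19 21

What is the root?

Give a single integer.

Answer: 393

Derivation:
L0: [36, 1, 44, 74, 57, 47, 19, 21]
L1: h(36,1)=(36*31+1)%997=120 h(44,74)=(44*31+74)%997=441 h(57,47)=(57*31+47)%997=817 h(19,21)=(19*31+21)%997=610 -> [120, 441, 817, 610]
L2: h(120,441)=(120*31+441)%997=173 h(817,610)=(817*31+610)%997=15 -> [173, 15]
L3: h(173,15)=(173*31+15)%997=393 -> [393]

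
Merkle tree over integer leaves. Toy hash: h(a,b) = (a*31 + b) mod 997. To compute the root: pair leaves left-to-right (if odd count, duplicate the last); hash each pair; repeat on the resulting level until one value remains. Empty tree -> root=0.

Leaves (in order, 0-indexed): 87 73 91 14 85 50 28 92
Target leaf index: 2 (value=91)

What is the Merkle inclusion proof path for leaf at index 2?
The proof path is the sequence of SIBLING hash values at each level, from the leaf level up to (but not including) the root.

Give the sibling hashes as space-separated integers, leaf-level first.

L0 (leaves): [87, 73, 91, 14, 85, 50, 28, 92], target index=2
L1: h(87,73)=(87*31+73)%997=776 [pair 0] h(91,14)=(91*31+14)%997=841 [pair 1] h(85,50)=(85*31+50)%997=691 [pair 2] h(28,92)=(28*31+92)%997=960 [pair 3] -> [776, 841, 691, 960]
  Sibling for proof at L0: 14
L2: h(776,841)=(776*31+841)%997=969 [pair 0] h(691,960)=(691*31+960)%997=447 [pair 1] -> [969, 447]
  Sibling for proof at L1: 776
L3: h(969,447)=(969*31+447)%997=576 [pair 0] -> [576]
  Sibling for proof at L2: 447
Root: 576
Proof path (sibling hashes from leaf to root): [14, 776, 447]

Answer: 14 776 447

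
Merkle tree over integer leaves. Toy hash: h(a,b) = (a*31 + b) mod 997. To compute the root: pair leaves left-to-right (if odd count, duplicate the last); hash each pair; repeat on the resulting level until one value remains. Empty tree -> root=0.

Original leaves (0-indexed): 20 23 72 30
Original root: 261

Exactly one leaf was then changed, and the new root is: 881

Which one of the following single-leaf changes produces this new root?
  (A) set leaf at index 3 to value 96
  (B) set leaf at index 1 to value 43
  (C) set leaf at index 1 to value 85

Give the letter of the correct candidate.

Original leaves: [20, 23, 72, 30]
Target new root: 881
Try each candidate change and compute the resulting root:
Candidate A: set leaf[3] = 96 -> leaves = [20, 23, 72, 96]
  L0: [20, 23, 72, 96]
  L1: h(20,23)=(20*31+23)%997=643 h(72,96)=(72*31+96)%997=334 -> [643, 334]
  L2: h(643,334)=(643*31+334)%997=327 -> [327]
  root = 327 != target 881
Candidate B: set leaf[1] = 43 -> leaves = [20, 43, 72, 30]
  L0: [20, 43, 72, 30]
  L1: h(20,43)=(20*31+43)%997=663 h(72,30)=(72*31+30)%997=268 -> [663, 268]
  L2: h(663,268)=(663*31+268)%997=881 -> [881]
  root = 881 == target 881  ** MATCH **
Candidate C: set leaf[1] = 85 -> leaves = [20, 85, 72, 30]
  L0: [20, 85, 72, 30]
  L1: h(20,85)=(20*31+85)%997=705 h(72,30)=(72*31+30)%997=268 -> [705, 268]
  L2: h(705,268)=(705*31+268)%997=189 -> [189]
  root = 189 != target 881
Candidate B produces the target root.

Answer: B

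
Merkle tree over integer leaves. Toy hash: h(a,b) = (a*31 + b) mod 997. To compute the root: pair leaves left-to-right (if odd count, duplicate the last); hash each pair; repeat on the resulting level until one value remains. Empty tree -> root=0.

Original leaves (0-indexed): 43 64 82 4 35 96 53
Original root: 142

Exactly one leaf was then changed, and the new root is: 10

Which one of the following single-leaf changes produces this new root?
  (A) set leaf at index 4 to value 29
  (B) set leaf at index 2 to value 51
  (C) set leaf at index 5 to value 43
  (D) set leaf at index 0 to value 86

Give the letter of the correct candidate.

Original leaves: [43, 64, 82, 4, 35, 96, 53]
Target new root: 10
Try each candidate change and compute the resulting root:
Candidate A: set leaf[4] = 29 -> leaves = [43, 64, 82, 4, 29, 96, 53]
  L0: [43, 64, 82, 4, 29, 96, 53]
  L1: h(43,64)=(43*31+64)%997=400 h(82,4)=(82*31+4)%997=552 h(29,96)=(29*31+96)%997=995 h(53,53)=(53*31+53)%997=699 -> [400, 552, 995, 699]
  L2: h(400,552)=(400*31+552)%997=988 h(995,699)=(995*31+699)%997=637 -> [988, 637]
  L3: h(988,637)=(988*31+637)%997=358 -> [358]
  root = 358 != target 10
Candidate B: set leaf[2] = 51 -> leaves = [43, 64, 51, 4, 35, 96, 53]
  L0: [43, 64, 51, 4, 35, 96, 53]
  L1: h(43,64)=(43*31+64)%997=400 h(51,4)=(51*31+4)%997=588 h(35,96)=(35*31+96)%997=184 h(53,53)=(53*31+53)%997=699 -> [400, 588, 184, 699]
  L2: h(400,588)=(400*31+588)%997=27 h(184,699)=(184*31+699)%997=421 -> [27, 421]
  L3: h(27,421)=(27*31+421)%997=261 -> [261]
  root = 261 != target 10
Candidate C: set leaf[5] = 43 -> leaves = [43, 64, 82, 4, 35, 43, 53]
  L0: [43, 64, 82, 4, 35, 43, 53]
  L1: h(43,64)=(43*31+64)%997=400 h(82,4)=(82*31+4)%997=552 h(35,43)=(35*31+43)%997=131 h(53,53)=(53*31+53)%997=699 -> [400, 552, 131, 699]
  L2: h(400,552)=(400*31+552)%997=988 h(131,699)=(131*31+699)%997=772 -> [988, 772]
  L3: h(988,772)=(988*31+772)%997=493 -> [493]
  root = 493 != target 10
Candidate D: set leaf[0] = 86 -> leaves = [86, 64, 82, 4, 35, 96, 53]
  L0: [86, 64, 82, 4, 35, 96, 53]
  L1: h(86,64)=(86*31+64)%997=736 h(82,4)=(82*31+4)%997=552 h(35,96)=(35*31+96)%997=184 h(53,53)=(53*31+53)%997=699 -> [736, 552, 184, 699]
  L2: h(736,552)=(736*31+552)%997=437 h(184,699)=(184*31+699)%997=421 -> [437, 421]
  L3: h(437,421)=(437*31+421)%997=10 -> [10]
  root = 10 == target 10  ** MATCH **
Candidate D produces the target root.

Answer: D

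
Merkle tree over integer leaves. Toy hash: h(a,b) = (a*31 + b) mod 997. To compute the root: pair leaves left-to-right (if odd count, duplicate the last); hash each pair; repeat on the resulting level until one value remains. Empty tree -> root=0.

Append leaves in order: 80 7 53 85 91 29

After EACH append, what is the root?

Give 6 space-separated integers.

Answer: 80 493 30 62 391 401

Derivation:
After append 80 (leaves=[80]):
  L0: [80]
  root=80
After append 7 (leaves=[80, 7]):
  L0: [80, 7]
  L1: h(80,7)=(80*31+7)%997=493 -> [493]
  root=493
After append 53 (leaves=[80, 7, 53]):
  L0: [80, 7, 53]
  L1: h(80,7)=(80*31+7)%997=493 h(53,53)=(53*31+53)%997=699 -> [493, 699]
  L2: h(493,699)=(493*31+699)%997=30 -> [30]
  root=30
After append 85 (leaves=[80, 7, 53, 85]):
  L0: [80, 7, 53, 85]
  L1: h(80,7)=(80*31+7)%997=493 h(53,85)=(53*31+85)%997=731 -> [493, 731]
  L2: h(493,731)=(493*31+731)%997=62 -> [62]
  root=62
After append 91 (leaves=[80, 7, 53, 85, 91]):
  L0: [80, 7, 53, 85, 91]
  L1: h(80,7)=(80*31+7)%997=493 h(53,85)=(53*31+85)%997=731 h(91,91)=(91*31+91)%997=918 -> [493, 731, 918]
  L2: h(493,731)=(493*31+731)%997=62 h(918,918)=(918*31+918)%997=463 -> [62, 463]
  L3: h(62,463)=(62*31+463)%997=391 -> [391]
  root=391
After append 29 (leaves=[80, 7, 53, 85, 91, 29]):
  L0: [80, 7, 53, 85, 91, 29]
  L1: h(80,7)=(80*31+7)%997=493 h(53,85)=(53*31+85)%997=731 h(91,29)=(91*31+29)%997=856 -> [493, 731, 856]
  L2: h(493,731)=(493*31+731)%997=62 h(856,856)=(856*31+856)%997=473 -> [62, 473]
  L3: h(62,473)=(62*31+473)%997=401 -> [401]
  root=401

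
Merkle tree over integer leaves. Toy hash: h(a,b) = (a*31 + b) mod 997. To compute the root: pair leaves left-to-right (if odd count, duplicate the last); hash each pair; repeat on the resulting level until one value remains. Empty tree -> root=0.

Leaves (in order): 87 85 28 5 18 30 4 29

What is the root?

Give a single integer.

Answer: 127

Derivation:
L0: [87, 85, 28, 5, 18, 30, 4, 29]
L1: h(87,85)=(87*31+85)%997=788 h(28,5)=(28*31+5)%997=873 h(18,30)=(18*31+30)%997=588 h(4,29)=(4*31+29)%997=153 -> [788, 873, 588, 153]
L2: h(788,873)=(788*31+873)%997=376 h(588,153)=(588*31+153)%997=435 -> [376, 435]
L3: h(376,435)=(376*31+435)%997=127 -> [127]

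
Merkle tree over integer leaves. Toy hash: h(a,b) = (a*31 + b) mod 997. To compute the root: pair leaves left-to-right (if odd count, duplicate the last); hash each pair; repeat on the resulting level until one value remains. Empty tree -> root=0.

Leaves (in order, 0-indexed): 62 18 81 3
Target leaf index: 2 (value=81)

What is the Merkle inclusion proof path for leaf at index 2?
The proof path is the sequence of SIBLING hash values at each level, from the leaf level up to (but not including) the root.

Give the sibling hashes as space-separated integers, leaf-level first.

L0 (leaves): [62, 18, 81, 3], target index=2
L1: h(62,18)=(62*31+18)%997=943 [pair 0] h(81,3)=(81*31+3)%997=520 [pair 1] -> [943, 520]
  Sibling for proof at L0: 3
L2: h(943,520)=(943*31+520)%997=840 [pair 0] -> [840]
  Sibling for proof at L1: 943
Root: 840
Proof path (sibling hashes from leaf to root): [3, 943]

Answer: 3 943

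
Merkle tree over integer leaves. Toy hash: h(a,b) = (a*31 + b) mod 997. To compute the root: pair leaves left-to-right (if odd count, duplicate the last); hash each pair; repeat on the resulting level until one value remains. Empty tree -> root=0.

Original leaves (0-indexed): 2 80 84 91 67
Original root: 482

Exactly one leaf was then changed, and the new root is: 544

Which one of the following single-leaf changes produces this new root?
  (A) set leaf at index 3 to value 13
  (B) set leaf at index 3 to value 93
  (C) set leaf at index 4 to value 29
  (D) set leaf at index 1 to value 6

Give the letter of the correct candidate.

Original leaves: [2, 80, 84, 91, 67]
Target new root: 544
Try each candidate change and compute the resulting root:
Candidate A: set leaf[3] = 13 -> leaves = [2, 80, 84, 13, 67]
  L0: [2, 80, 84, 13, 67]
  L1: h(2,80)=(2*31+80)%997=142 h(84,13)=(84*31+13)%997=623 h(67,67)=(67*31+67)%997=150 -> [142, 623, 150]
  L2: h(142,623)=(142*31+623)%997=40 h(150,150)=(150*31+150)%997=812 -> [40, 812]
  L3: h(40,812)=(40*31+812)%997=58 -> [58]
  root = 58 != target 544
Candidate B: set leaf[3] = 93 -> leaves = [2, 80, 84, 93, 67]
  L0: [2, 80, 84, 93, 67]
  L1: h(2,80)=(2*31+80)%997=142 h(84,93)=(84*31+93)%997=703 h(67,67)=(67*31+67)%997=150 -> [142, 703, 150]
  L2: h(142,703)=(142*31+703)%997=120 h(150,150)=(150*31+150)%997=812 -> [120, 812]
  L3: h(120,812)=(120*31+812)%997=544 -> [544]
  root = 544 == target 544  ** MATCH **
Candidate C: set leaf[4] = 29 -> leaves = [2, 80, 84, 91, 29]
  L0: [2, 80, 84, 91, 29]
  L1: h(2,80)=(2*31+80)%997=142 h(84,91)=(84*31+91)%997=701 h(29,29)=(29*31+29)%997=928 -> [142, 701, 928]
  L2: h(142,701)=(142*31+701)%997=118 h(928,928)=(928*31+928)%997=783 -> [118, 783]
  L3: h(118,783)=(118*31+783)%997=453 -> [453]
  root = 453 != target 544
Candidate D: set leaf[1] = 6 -> leaves = [2, 6, 84, 91, 67]
  L0: [2, 6, 84, 91, 67]
  L1: h(2,6)=(2*31+6)%997=68 h(84,91)=(84*31+91)%997=701 h(67,67)=(67*31+67)%997=150 -> [68, 701, 150]
  L2: h(68,701)=(68*31+701)%997=815 h(150,150)=(150*31+150)%997=812 -> [815, 812]
  L3: h(815,812)=(815*31+812)%997=155 -> [155]
  root = 155 != target 544
Candidate B produces the target root.

Answer: B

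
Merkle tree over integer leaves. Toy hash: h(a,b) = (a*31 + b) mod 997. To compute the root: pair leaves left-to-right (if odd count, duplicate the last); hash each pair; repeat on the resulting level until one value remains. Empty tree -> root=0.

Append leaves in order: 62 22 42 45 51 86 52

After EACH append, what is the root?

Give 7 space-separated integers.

Answer: 62 947 791 794 69 192 189

Derivation:
After append 62 (leaves=[62]):
  L0: [62]
  root=62
After append 22 (leaves=[62, 22]):
  L0: [62, 22]
  L1: h(62,22)=(62*31+22)%997=947 -> [947]
  root=947
After append 42 (leaves=[62, 22, 42]):
  L0: [62, 22, 42]
  L1: h(62,22)=(62*31+22)%997=947 h(42,42)=(42*31+42)%997=347 -> [947, 347]
  L2: h(947,347)=(947*31+347)%997=791 -> [791]
  root=791
After append 45 (leaves=[62, 22, 42, 45]):
  L0: [62, 22, 42, 45]
  L1: h(62,22)=(62*31+22)%997=947 h(42,45)=(42*31+45)%997=350 -> [947, 350]
  L2: h(947,350)=(947*31+350)%997=794 -> [794]
  root=794
After append 51 (leaves=[62, 22, 42, 45, 51]):
  L0: [62, 22, 42, 45, 51]
  L1: h(62,22)=(62*31+22)%997=947 h(42,45)=(42*31+45)%997=350 h(51,51)=(51*31+51)%997=635 -> [947, 350, 635]
  L2: h(947,350)=(947*31+350)%997=794 h(635,635)=(635*31+635)%997=380 -> [794, 380]
  L3: h(794,380)=(794*31+380)%997=69 -> [69]
  root=69
After append 86 (leaves=[62, 22, 42, 45, 51, 86]):
  L0: [62, 22, 42, 45, 51, 86]
  L1: h(62,22)=(62*31+22)%997=947 h(42,45)=(42*31+45)%997=350 h(51,86)=(51*31+86)%997=670 -> [947, 350, 670]
  L2: h(947,350)=(947*31+350)%997=794 h(670,670)=(670*31+670)%997=503 -> [794, 503]
  L3: h(794,503)=(794*31+503)%997=192 -> [192]
  root=192
After append 52 (leaves=[62, 22, 42, 45, 51, 86, 52]):
  L0: [62, 22, 42, 45, 51, 86, 52]
  L1: h(62,22)=(62*31+22)%997=947 h(42,45)=(42*31+45)%997=350 h(51,86)=(51*31+86)%997=670 h(52,52)=(52*31+52)%997=667 -> [947, 350, 670, 667]
  L2: h(947,350)=(947*31+350)%997=794 h(670,667)=(670*31+667)%997=500 -> [794, 500]
  L3: h(794,500)=(794*31+500)%997=189 -> [189]
  root=189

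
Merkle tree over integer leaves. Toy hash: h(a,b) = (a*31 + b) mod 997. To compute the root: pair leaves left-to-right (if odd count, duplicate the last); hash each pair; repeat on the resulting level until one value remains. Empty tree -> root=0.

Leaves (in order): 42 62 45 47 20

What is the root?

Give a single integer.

Answer: 126

Derivation:
L0: [42, 62, 45, 47, 20]
L1: h(42,62)=(42*31+62)%997=367 h(45,47)=(45*31+47)%997=445 h(20,20)=(20*31+20)%997=640 -> [367, 445, 640]
L2: h(367,445)=(367*31+445)%997=855 h(640,640)=(640*31+640)%997=540 -> [855, 540]
L3: h(855,540)=(855*31+540)%997=126 -> [126]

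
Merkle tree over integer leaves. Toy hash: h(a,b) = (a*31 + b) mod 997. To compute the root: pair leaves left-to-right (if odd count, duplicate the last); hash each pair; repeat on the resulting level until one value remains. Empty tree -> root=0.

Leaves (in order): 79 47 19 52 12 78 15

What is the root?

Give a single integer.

L0: [79, 47, 19, 52, 12, 78, 15]
L1: h(79,47)=(79*31+47)%997=502 h(19,52)=(19*31+52)%997=641 h(12,78)=(12*31+78)%997=450 h(15,15)=(15*31+15)%997=480 -> [502, 641, 450, 480]
L2: h(502,641)=(502*31+641)%997=251 h(450,480)=(450*31+480)%997=472 -> [251, 472]
L3: h(251,472)=(251*31+472)%997=277 -> [277]

Answer: 277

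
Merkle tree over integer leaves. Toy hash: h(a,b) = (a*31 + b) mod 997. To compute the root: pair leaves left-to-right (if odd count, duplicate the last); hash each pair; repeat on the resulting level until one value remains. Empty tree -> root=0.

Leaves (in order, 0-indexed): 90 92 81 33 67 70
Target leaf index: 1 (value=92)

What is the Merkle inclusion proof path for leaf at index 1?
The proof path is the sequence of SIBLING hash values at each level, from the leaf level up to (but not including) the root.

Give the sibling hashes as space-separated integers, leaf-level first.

L0 (leaves): [90, 92, 81, 33, 67, 70], target index=1
L1: h(90,92)=(90*31+92)%997=888 [pair 0] h(81,33)=(81*31+33)%997=550 [pair 1] h(67,70)=(67*31+70)%997=153 [pair 2] -> [888, 550, 153]
  Sibling for proof at L0: 90
L2: h(888,550)=(888*31+550)%997=162 [pair 0] h(153,153)=(153*31+153)%997=908 [pair 1] -> [162, 908]
  Sibling for proof at L1: 550
L3: h(162,908)=(162*31+908)%997=945 [pair 0] -> [945]
  Sibling for proof at L2: 908
Root: 945
Proof path (sibling hashes from leaf to root): [90, 550, 908]

Answer: 90 550 908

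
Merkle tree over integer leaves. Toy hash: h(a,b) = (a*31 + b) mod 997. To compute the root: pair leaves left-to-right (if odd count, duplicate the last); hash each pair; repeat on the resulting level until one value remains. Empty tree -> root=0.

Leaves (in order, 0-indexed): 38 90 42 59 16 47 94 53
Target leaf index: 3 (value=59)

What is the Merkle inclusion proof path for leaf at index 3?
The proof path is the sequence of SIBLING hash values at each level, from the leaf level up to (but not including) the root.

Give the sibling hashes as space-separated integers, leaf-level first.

Answer: 42 271 857

Derivation:
L0 (leaves): [38, 90, 42, 59, 16, 47, 94, 53], target index=3
L1: h(38,90)=(38*31+90)%997=271 [pair 0] h(42,59)=(42*31+59)%997=364 [pair 1] h(16,47)=(16*31+47)%997=543 [pair 2] h(94,53)=(94*31+53)%997=973 [pair 3] -> [271, 364, 543, 973]
  Sibling for proof at L0: 42
L2: h(271,364)=(271*31+364)%997=789 [pair 0] h(543,973)=(543*31+973)%997=857 [pair 1] -> [789, 857]
  Sibling for proof at L1: 271
L3: h(789,857)=(789*31+857)%997=391 [pair 0] -> [391]
  Sibling for proof at L2: 857
Root: 391
Proof path (sibling hashes from leaf to root): [42, 271, 857]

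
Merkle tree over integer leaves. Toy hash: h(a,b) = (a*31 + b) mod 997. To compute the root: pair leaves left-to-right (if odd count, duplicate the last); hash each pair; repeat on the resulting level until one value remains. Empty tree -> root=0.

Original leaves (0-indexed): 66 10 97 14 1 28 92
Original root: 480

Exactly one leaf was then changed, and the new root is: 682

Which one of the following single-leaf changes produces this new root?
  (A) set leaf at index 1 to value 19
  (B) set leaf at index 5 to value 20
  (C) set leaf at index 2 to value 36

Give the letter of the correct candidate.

Answer: C

Derivation:
Original leaves: [66, 10, 97, 14, 1, 28, 92]
Target new root: 682
Try each candidate change and compute the resulting root:
Candidate A: set leaf[1] = 19 -> leaves = [66, 19, 97, 14, 1, 28, 92]
  L0: [66, 19, 97, 14, 1, 28, 92]
  L1: h(66,19)=(66*31+19)%997=71 h(97,14)=(97*31+14)%997=30 h(1,28)=(1*31+28)%997=59 h(92,92)=(92*31+92)%997=950 -> [71, 30, 59, 950]
  L2: h(71,30)=(71*31+30)%997=237 h(59,950)=(59*31+950)%997=785 -> [237, 785]
  L3: h(237,785)=(237*31+785)%997=156 -> [156]
  root = 156 != target 682
Candidate B: set leaf[5] = 20 -> leaves = [66, 10, 97, 14, 1, 20, 92]
  L0: [66, 10, 97, 14, 1, 20, 92]
  L1: h(66,10)=(66*31+10)%997=62 h(97,14)=(97*31+14)%997=30 h(1,20)=(1*31+20)%997=51 h(92,92)=(92*31+92)%997=950 -> [62, 30, 51, 950]
  L2: h(62,30)=(62*31+30)%997=955 h(51,950)=(51*31+950)%997=537 -> [955, 537]
  L3: h(955,537)=(955*31+537)%997=232 -> [232]
  root = 232 != target 682
Candidate C: set leaf[2] = 36 -> leaves = [66, 10, 36, 14, 1, 28, 92]
  L0: [66, 10, 36, 14, 1, 28, 92]
  L1: h(66,10)=(66*31+10)%997=62 h(36,14)=(36*31+14)%997=133 h(1,28)=(1*31+28)%997=59 h(92,92)=(92*31+92)%997=950 -> [62, 133, 59, 950]
  L2: h(62,133)=(62*31+133)%997=61 h(59,950)=(59*31+950)%997=785 -> [61, 785]
  L3: h(61,785)=(61*31+785)%997=682 -> [682]
  root = 682 == target 682  ** MATCH **
Candidate C produces the target root.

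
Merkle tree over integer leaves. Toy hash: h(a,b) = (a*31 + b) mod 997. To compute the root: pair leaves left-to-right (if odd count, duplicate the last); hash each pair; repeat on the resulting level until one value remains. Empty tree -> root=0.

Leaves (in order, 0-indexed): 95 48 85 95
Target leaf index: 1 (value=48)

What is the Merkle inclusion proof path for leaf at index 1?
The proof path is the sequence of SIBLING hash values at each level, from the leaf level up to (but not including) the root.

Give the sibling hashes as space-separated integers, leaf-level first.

L0 (leaves): [95, 48, 85, 95], target index=1
L1: h(95,48)=(95*31+48)%997=2 [pair 0] h(85,95)=(85*31+95)%997=736 [pair 1] -> [2, 736]
  Sibling for proof at L0: 95
L2: h(2,736)=(2*31+736)%997=798 [pair 0] -> [798]
  Sibling for proof at L1: 736
Root: 798
Proof path (sibling hashes from leaf to root): [95, 736]

Answer: 95 736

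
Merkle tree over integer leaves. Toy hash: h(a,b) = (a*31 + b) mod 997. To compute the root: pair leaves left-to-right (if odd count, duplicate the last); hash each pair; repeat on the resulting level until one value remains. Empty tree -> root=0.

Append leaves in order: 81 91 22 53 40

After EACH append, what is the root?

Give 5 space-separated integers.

After append 81 (leaves=[81]):
  L0: [81]
  root=81
After append 91 (leaves=[81, 91]):
  L0: [81, 91]
  L1: h(81,91)=(81*31+91)%997=608 -> [608]
  root=608
After append 22 (leaves=[81, 91, 22]):
  L0: [81, 91, 22]
  L1: h(81,91)=(81*31+91)%997=608 h(22,22)=(22*31+22)%997=704 -> [608, 704]
  L2: h(608,704)=(608*31+704)%997=609 -> [609]
  root=609
After append 53 (leaves=[81, 91, 22, 53]):
  L0: [81, 91, 22, 53]
  L1: h(81,91)=(81*31+91)%997=608 h(22,53)=(22*31+53)%997=735 -> [608, 735]
  L2: h(608,735)=(608*31+735)%997=640 -> [640]
  root=640
After append 40 (leaves=[81, 91, 22, 53, 40]):
  L0: [81, 91, 22, 53, 40]
  L1: h(81,91)=(81*31+91)%997=608 h(22,53)=(22*31+53)%997=735 h(40,40)=(40*31+40)%997=283 -> [608, 735, 283]
  L2: h(608,735)=(608*31+735)%997=640 h(283,283)=(283*31+283)%997=83 -> [640, 83]
  L3: h(640,83)=(640*31+83)%997=980 -> [980]
  root=980

Answer: 81 608 609 640 980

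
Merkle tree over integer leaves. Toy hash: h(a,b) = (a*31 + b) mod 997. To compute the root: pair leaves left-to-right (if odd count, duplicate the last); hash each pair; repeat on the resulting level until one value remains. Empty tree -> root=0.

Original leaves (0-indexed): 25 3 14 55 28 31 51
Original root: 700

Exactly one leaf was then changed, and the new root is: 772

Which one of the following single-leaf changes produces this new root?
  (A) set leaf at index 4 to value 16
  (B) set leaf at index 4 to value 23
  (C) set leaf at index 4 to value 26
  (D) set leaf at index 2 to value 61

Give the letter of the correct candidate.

Answer: C

Derivation:
Original leaves: [25, 3, 14, 55, 28, 31, 51]
Target new root: 772
Try each candidate change and compute the resulting root:
Candidate A: set leaf[4] = 16 -> leaves = [25, 3, 14, 55, 16, 31, 51]
  L0: [25, 3, 14, 55, 16, 31, 51]
  L1: h(25,3)=(25*31+3)%997=778 h(14,55)=(14*31+55)%997=489 h(16,31)=(16*31+31)%997=527 h(51,51)=(51*31+51)%997=635 -> [778, 489, 527, 635]
  L2: h(778,489)=(778*31+489)%997=679 h(527,635)=(527*31+635)%997=23 -> [679, 23]
  L3: h(679,23)=(679*31+23)%997=135 -> [135]
  root = 135 != target 772
Candidate B: set leaf[4] = 23 -> leaves = [25, 3, 14, 55, 23, 31, 51]
  L0: [25, 3, 14, 55, 23, 31, 51]
  L1: h(25,3)=(25*31+3)%997=778 h(14,55)=(14*31+55)%997=489 h(23,31)=(23*31+31)%997=744 h(51,51)=(51*31+51)%997=635 -> [778, 489, 744, 635]
  L2: h(778,489)=(778*31+489)%997=679 h(744,635)=(744*31+635)%997=768 -> [679, 768]
  L3: h(679,768)=(679*31+768)%997=880 -> [880]
  root = 880 != target 772
Candidate C: set leaf[4] = 26 -> leaves = [25, 3, 14, 55, 26, 31, 51]
  L0: [25, 3, 14, 55, 26, 31, 51]
  L1: h(25,3)=(25*31+3)%997=778 h(14,55)=(14*31+55)%997=489 h(26,31)=(26*31+31)%997=837 h(51,51)=(51*31+51)%997=635 -> [778, 489, 837, 635]
  L2: h(778,489)=(778*31+489)%997=679 h(837,635)=(837*31+635)%997=660 -> [679, 660]
  L3: h(679,660)=(679*31+660)%997=772 -> [772]
  root = 772 == target 772  ** MATCH **
Candidate D: set leaf[2] = 61 -> leaves = [25, 3, 61, 55, 28, 31, 51]
  L0: [25, 3, 61, 55, 28, 31, 51]
  L1: h(25,3)=(25*31+3)%997=778 h(61,55)=(61*31+55)%997=949 h(28,31)=(28*31+31)%997=899 h(51,51)=(51*31+51)%997=635 -> [778, 949, 899, 635]
  L2: h(778,949)=(778*31+949)%997=142 h(899,635)=(899*31+635)%997=588 -> [142, 588]
  L3: h(142,588)=(142*31+588)%997=5 -> [5]
  root = 5 != target 772
Candidate C produces the target root.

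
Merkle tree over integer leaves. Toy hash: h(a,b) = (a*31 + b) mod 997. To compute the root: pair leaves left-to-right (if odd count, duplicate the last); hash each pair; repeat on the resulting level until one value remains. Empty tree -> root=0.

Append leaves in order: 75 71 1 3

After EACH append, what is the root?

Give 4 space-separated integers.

Answer: 75 402 530 532

Derivation:
After append 75 (leaves=[75]):
  L0: [75]
  root=75
After append 71 (leaves=[75, 71]):
  L0: [75, 71]
  L1: h(75,71)=(75*31+71)%997=402 -> [402]
  root=402
After append 1 (leaves=[75, 71, 1]):
  L0: [75, 71, 1]
  L1: h(75,71)=(75*31+71)%997=402 h(1,1)=(1*31+1)%997=32 -> [402, 32]
  L2: h(402,32)=(402*31+32)%997=530 -> [530]
  root=530
After append 3 (leaves=[75, 71, 1, 3]):
  L0: [75, 71, 1, 3]
  L1: h(75,71)=(75*31+71)%997=402 h(1,3)=(1*31+3)%997=34 -> [402, 34]
  L2: h(402,34)=(402*31+34)%997=532 -> [532]
  root=532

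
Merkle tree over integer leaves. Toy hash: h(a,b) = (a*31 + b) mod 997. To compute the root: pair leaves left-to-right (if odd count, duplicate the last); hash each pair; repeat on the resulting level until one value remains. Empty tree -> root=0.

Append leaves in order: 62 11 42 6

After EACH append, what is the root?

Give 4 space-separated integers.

Answer: 62 936 450 414

Derivation:
After append 62 (leaves=[62]):
  L0: [62]
  root=62
After append 11 (leaves=[62, 11]):
  L0: [62, 11]
  L1: h(62,11)=(62*31+11)%997=936 -> [936]
  root=936
After append 42 (leaves=[62, 11, 42]):
  L0: [62, 11, 42]
  L1: h(62,11)=(62*31+11)%997=936 h(42,42)=(42*31+42)%997=347 -> [936, 347]
  L2: h(936,347)=(936*31+347)%997=450 -> [450]
  root=450
After append 6 (leaves=[62, 11, 42, 6]):
  L0: [62, 11, 42, 6]
  L1: h(62,11)=(62*31+11)%997=936 h(42,6)=(42*31+6)%997=311 -> [936, 311]
  L2: h(936,311)=(936*31+311)%997=414 -> [414]
  root=414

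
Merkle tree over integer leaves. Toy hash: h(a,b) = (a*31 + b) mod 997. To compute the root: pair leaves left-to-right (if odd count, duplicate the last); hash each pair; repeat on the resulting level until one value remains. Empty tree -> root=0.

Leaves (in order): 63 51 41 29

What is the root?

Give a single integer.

Answer: 613

Derivation:
L0: [63, 51, 41, 29]
L1: h(63,51)=(63*31+51)%997=10 h(41,29)=(41*31+29)%997=303 -> [10, 303]
L2: h(10,303)=(10*31+303)%997=613 -> [613]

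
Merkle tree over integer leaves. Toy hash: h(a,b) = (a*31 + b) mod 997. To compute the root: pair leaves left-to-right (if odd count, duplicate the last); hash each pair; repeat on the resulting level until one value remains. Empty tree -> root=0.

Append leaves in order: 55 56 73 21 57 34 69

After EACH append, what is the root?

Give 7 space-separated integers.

After append 55 (leaves=[55]):
  L0: [55]
  root=55
After append 56 (leaves=[55, 56]):
  L0: [55, 56]
  L1: h(55,56)=(55*31+56)%997=764 -> [764]
  root=764
After append 73 (leaves=[55, 56, 73]):
  L0: [55, 56, 73]
  L1: h(55,56)=(55*31+56)%997=764 h(73,73)=(73*31+73)%997=342 -> [764, 342]
  L2: h(764,342)=(764*31+342)%997=98 -> [98]
  root=98
After append 21 (leaves=[55, 56, 73, 21]):
  L0: [55, 56, 73, 21]
  L1: h(55,56)=(55*31+56)%997=764 h(73,21)=(73*31+21)%997=290 -> [764, 290]
  L2: h(764,290)=(764*31+290)%997=46 -> [46]
  root=46
After append 57 (leaves=[55, 56, 73, 21, 57]):
  L0: [55, 56, 73, 21, 57]
  L1: h(55,56)=(55*31+56)%997=764 h(73,21)=(73*31+21)%997=290 h(57,57)=(57*31+57)%997=827 -> [764, 290, 827]
  L2: h(764,290)=(764*31+290)%997=46 h(827,827)=(827*31+827)%997=542 -> [46, 542]
  L3: h(46,542)=(46*31+542)%997=971 -> [971]
  root=971
After append 34 (leaves=[55, 56, 73, 21, 57, 34]):
  L0: [55, 56, 73, 21, 57, 34]
  L1: h(55,56)=(55*31+56)%997=764 h(73,21)=(73*31+21)%997=290 h(57,34)=(57*31+34)%997=804 -> [764, 290, 804]
  L2: h(764,290)=(764*31+290)%997=46 h(804,804)=(804*31+804)%997=803 -> [46, 803]
  L3: h(46,803)=(46*31+803)%997=235 -> [235]
  root=235
After append 69 (leaves=[55, 56, 73, 21, 57, 34, 69]):
  L0: [55, 56, 73, 21, 57, 34, 69]
  L1: h(55,56)=(55*31+56)%997=764 h(73,21)=(73*31+21)%997=290 h(57,34)=(57*31+34)%997=804 h(69,69)=(69*31+69)%997=214 -> [764, 290, 804, 214]
  L2: h(764,290)=(764*31+290)%997=46 h(804,214)=(804*31+214)%997=213 -> [46, 213]
  L3: h(46,213)=(46*31+213)%997=642 -> [642]
  root=642

Answer: 55 764 98 46 971 235 642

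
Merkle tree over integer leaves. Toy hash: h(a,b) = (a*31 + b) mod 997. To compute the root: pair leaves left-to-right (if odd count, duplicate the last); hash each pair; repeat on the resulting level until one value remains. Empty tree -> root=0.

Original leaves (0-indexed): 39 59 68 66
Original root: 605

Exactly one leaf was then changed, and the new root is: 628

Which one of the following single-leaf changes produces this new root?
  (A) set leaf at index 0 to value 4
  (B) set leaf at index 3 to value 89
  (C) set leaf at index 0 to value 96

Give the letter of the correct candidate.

Answer: B

Derivation:
Original leaves: [39, 59, 68, 66]
Target new root: 628
Try each candidate change and compute the resulting root:
Candidate A: set leaf[0] = 4 -> leaves = [4, 59, 68, 66]
  L0: [4, 59, 68, 66]
  L1: h(4,59)=(4*31+59)%997=183 h(68,66)=(68*31+66)%997=180 -> [183, 180]
  L2: h(183,180)=(183*31+180)%997=868 -> [868]
  root = 868 != target 628
Candidate B: set leaf[3] = 89 -> leaves = [39, 59, 68, 89]
  L0: [39, 59, 68, 89]
  L1: h(39,59)=(39*31+59)%997=271 h(68,89)=(68*31+89)%997=203 -> [271, 203]
  L2: h(271,203)=(271*31+203)%997=628 -> [628]
  root = 628 == target 628  ** MATCH **
Candidate C: set leaf[0] = 96 -> leaves = [96, 59, 68, 66]
  L0: [96, 59, 68, 66]
  L1: h(96,59)=(96*31+59)%997=44 h(68,66)=(68*31+66)%997=180 -> [44, 180]
  L2: h(44,180)=(44*31+180)%997=547 -> [547]
  root = 547 != target 628
Candidate B produces the target root.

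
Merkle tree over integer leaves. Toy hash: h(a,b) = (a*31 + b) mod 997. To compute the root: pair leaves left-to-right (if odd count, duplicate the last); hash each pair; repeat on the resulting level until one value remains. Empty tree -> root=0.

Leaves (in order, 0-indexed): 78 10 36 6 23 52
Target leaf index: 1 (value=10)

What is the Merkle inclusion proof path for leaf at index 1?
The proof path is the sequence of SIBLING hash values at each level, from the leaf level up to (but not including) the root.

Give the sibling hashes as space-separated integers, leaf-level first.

Answer: 78 125 552

Derivation:
L0 (leaves): [78, 10, 36, 6, 23, 52], target index=1
L1: h(78,10)=(78*31+10)%997=434 [pair 0] h(36,6)=(36*31+6)%997=125 [pair 1] h(23,52)=(23*31+52)%997=765 [pair 2] -> [434, 125, 765]
  Sibling for proof at L0: 78
L2: h(434,125)=(434*31+125)%997=618 [pair 0] h(765,765)=(765*31+765)%997=552 [pair 1] -> [618, 552]
  Sibling for proof at L1: 125
L3: h(618,552)=(618*31+552)%997=767 [pair 0] -> [767]
  Sibling for proof at L2: 552
Root: 767
Proof path (sibling hashes from leaf to root): [78, 125, 552]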